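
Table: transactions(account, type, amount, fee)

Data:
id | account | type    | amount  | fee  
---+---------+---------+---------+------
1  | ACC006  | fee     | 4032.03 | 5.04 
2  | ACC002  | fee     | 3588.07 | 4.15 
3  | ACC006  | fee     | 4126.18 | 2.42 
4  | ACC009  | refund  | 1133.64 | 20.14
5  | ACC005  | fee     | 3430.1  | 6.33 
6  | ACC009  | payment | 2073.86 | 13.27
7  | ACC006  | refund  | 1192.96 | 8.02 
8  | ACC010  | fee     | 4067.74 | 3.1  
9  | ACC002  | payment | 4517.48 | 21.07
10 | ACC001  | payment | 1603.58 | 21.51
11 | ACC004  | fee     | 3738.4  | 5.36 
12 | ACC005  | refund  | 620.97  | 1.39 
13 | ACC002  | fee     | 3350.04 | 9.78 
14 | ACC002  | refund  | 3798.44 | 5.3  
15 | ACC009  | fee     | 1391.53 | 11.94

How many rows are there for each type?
SELECT type, COUNT(*) as count
FROM transactions
GROUP BY type

Result:
  fee: 8
  payment: 3
  refund: 4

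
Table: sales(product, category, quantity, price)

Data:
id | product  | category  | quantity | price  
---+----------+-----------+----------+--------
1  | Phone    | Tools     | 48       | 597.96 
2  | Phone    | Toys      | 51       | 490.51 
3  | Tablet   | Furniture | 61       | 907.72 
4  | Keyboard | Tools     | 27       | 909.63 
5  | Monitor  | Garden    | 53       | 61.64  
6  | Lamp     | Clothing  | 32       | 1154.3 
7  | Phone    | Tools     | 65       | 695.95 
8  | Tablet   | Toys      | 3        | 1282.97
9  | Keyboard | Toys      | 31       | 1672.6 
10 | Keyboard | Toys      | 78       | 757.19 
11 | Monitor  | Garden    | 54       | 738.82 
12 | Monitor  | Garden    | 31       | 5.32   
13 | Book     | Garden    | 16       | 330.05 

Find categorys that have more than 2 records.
SELECT category, COUNT(*) as cnt
FROM sales
GROUP BY category
HAVING COUNT(*) > 2

Result:
  Garden: 4
  Tools: 3
  Toys: 4

Note: HAVING filters groups after aggregation, WHERE filters rows before.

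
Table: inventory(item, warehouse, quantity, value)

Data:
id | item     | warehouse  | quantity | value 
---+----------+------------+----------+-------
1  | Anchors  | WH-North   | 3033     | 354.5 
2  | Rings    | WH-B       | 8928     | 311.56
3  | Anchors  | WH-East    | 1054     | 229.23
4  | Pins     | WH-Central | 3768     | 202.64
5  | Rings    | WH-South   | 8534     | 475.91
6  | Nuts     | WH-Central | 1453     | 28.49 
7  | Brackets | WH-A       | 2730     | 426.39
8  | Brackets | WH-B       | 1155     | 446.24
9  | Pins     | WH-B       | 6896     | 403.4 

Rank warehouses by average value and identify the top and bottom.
SELECT warehouse, AVG(value)
FROM inventory
GROUP BY warehouse
ORDER BY AVG(value)

All groups:
  WH-Central: 115.57
  WH-East: 229.23
  WH-North: 354.50
  WH-B: 387.07
  WH-A: 426.39
  WH-South: 475.91

Highest: WH-South (475.91)
Lowest: WH-Central (115.57)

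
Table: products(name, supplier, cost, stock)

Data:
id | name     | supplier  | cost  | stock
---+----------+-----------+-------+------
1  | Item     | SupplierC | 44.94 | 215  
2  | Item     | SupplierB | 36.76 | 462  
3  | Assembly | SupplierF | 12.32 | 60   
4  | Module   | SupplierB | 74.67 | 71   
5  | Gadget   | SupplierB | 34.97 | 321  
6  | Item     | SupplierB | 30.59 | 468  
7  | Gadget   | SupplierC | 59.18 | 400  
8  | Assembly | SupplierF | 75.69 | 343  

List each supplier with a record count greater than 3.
SELECT supplier, COUNT(*) as cnt
FROM products
GROUP BY supplier
HAVING COUNT(*) > 3

Result:
  SupplierB: 4

Note: HAVING filters groups after aggregation, WHERE filters rows before.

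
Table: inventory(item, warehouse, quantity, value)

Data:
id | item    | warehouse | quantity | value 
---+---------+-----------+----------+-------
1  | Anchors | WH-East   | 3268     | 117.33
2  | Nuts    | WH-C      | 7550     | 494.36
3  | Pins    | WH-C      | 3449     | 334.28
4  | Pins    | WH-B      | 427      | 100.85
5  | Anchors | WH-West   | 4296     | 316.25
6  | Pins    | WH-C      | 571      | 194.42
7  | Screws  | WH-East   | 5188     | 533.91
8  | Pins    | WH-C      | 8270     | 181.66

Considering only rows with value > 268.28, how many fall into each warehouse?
SELECT warehouse, COUNT(*)
FROM inventory
WHERE value > 268.28
GROUP BY warehouse

Note: WHERE filters rows before grouping.

Result:
  WH-C: 2
  WH-East: 1
  WH-West: 1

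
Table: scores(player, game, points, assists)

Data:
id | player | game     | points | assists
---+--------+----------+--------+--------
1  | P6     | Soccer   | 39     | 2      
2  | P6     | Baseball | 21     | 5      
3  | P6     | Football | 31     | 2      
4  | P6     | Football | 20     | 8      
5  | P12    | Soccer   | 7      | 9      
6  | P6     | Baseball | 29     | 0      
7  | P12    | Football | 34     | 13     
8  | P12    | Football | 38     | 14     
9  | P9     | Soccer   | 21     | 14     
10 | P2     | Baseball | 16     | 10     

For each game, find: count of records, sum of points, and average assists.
SELECT game,
       COUNT(*) as cnt,
       SUM(points) as total_points,
       AVG(assists) as avg_assists
FROM scores
GROUP BY game

Result:
  Baseball: 3 records, 66 total points, 5.00 avg assists
  Football: 4 records, 123 total points, 9.25 avg assists
  Soccer: 3 records, 67 total points, 8.33 avg assists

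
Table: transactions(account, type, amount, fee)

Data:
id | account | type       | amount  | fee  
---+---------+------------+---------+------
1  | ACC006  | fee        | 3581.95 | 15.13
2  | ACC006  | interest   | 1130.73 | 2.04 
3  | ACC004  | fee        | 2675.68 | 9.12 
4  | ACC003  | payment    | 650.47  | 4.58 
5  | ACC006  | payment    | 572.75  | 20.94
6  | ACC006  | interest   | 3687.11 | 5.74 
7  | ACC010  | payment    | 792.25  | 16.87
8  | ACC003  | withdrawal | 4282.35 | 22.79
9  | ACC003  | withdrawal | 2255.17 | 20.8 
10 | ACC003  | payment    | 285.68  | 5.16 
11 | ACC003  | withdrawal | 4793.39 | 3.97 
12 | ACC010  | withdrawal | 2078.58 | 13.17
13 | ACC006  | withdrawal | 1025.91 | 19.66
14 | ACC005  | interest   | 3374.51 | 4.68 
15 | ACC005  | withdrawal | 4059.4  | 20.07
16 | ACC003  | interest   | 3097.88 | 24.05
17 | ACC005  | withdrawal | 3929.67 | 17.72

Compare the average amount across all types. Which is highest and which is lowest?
SELECT type, AVG(amount)
FROM transactions
GROUP BY type
ORDER BY AVG(amount)

All groups:
  payment: 575.29
  interest: 2822.56
  fee: 3128.82
  withdrawal: 3203.50

Highest: withdrawal (3203.50)
Lowest: payment (575.29)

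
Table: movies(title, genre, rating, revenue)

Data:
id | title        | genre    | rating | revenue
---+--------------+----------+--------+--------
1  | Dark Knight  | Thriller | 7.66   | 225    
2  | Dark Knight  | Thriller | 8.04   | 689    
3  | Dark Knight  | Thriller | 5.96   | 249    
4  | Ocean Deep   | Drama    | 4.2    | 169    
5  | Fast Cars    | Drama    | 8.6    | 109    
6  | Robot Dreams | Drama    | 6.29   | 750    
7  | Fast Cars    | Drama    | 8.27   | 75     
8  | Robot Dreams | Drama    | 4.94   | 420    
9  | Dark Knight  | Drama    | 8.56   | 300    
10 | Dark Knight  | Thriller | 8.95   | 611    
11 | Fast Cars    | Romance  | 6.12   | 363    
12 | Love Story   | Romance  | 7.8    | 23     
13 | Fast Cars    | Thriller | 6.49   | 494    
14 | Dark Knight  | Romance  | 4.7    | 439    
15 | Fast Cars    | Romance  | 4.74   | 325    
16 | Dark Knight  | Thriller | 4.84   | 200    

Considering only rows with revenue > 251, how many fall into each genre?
SELECT genre, COUNT(*)
FROM movies
WHERE revenue > 251
GROUP BY genre

Note: WHERE filters rows before grouping.

Result:
  Drama: 3
  Romance: 3
  Thriller: 3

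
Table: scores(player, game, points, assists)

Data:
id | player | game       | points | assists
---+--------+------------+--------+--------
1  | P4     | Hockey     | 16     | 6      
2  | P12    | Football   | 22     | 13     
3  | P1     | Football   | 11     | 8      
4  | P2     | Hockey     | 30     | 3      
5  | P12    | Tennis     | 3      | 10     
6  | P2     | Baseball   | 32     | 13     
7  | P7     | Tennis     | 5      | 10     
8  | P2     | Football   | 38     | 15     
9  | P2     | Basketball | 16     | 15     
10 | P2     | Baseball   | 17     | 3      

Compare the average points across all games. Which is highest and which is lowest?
SELECT game, AVG(points)
FROM scores
GROUP BY game
ORDER BY AVG(points)

All groups:
  Tennis: 4.00
  Basketball: 16.00
  Hockey: 23.00
  Football: 23.67
  Baseball: 24.50

Highest: Baseball (24.50)
Lowest: Tennis (4.00)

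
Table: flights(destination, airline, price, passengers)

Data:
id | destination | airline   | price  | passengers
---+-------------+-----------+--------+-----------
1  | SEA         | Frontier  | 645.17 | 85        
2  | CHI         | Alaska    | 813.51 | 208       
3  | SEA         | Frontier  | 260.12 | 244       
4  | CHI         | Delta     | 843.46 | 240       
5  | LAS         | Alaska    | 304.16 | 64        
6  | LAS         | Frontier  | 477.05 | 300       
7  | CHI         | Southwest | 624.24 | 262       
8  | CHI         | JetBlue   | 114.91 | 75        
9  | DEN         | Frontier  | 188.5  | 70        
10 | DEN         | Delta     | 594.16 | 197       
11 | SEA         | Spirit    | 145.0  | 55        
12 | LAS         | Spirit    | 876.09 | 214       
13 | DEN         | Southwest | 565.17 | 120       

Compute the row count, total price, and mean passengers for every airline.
SELECT airline,
       COUNT(*) as cnt,
       SUM(price) as total_price,
       AVG(passengers) as avg_passengers
FROM flights
GROUP BY airline

Result:
  Alaska: 2 records, 1117.67 total price, 136.00 avg passengers
  Delta: 2 records, 1437.62 total price, 218.50 avg passengers
  Frontier: 4 records, 1570.84 total price, 174.75 avg passengers
  JetBlue: 1 records, 114.91 total price, 75.00 avg passengers
  Southwest: 2 records, 1189.41 total price, 191.00 avg passengers
  Spirit: 2 records, 1021.09 total price, 134.50 avg passengers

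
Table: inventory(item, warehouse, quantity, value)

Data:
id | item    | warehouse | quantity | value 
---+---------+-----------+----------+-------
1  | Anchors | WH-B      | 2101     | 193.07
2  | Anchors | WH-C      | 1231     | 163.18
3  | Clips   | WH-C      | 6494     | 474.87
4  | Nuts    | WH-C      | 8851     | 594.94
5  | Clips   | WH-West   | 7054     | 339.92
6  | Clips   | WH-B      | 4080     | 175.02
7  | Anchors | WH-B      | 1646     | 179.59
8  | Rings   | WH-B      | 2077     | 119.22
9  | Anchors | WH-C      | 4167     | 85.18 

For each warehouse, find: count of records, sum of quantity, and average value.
SELECT warehouse,
       COUNT(*) as cnt,
       SUM(quantity) as total_quantity,
       AVG(value) as avg_value
FROM inventory
GROUP BY warehouse

Result:
  WH-B: 4 records, 9904 total quantity, 166.73 avg value
  WH-C: 4 records, 20743 total quantity, 329.54 avg value
  WH-West: 1 records, 7054 total quantity, 339.92 avg value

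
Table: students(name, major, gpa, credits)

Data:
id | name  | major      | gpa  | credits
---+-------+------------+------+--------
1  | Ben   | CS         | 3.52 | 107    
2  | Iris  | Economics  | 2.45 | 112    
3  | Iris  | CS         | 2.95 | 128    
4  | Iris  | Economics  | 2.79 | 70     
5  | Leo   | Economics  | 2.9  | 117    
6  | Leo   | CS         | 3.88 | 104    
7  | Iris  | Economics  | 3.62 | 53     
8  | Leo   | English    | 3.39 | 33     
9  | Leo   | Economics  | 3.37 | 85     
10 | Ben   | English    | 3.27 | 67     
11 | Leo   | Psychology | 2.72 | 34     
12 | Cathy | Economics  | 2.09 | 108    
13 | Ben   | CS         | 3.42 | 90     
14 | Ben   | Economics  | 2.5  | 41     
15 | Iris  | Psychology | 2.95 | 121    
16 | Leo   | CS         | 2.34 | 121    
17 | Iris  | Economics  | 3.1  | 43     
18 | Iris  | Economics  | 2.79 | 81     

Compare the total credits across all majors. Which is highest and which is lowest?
SELECT major, SUM(credits)
FROM students
GROUP BY major
ORDER BY SUM(credits)

All groups:
  English: 100
  Psychology: 155
  CS: 550
  Economics: 710

Highest: Economics (710)
Lowest: English (100)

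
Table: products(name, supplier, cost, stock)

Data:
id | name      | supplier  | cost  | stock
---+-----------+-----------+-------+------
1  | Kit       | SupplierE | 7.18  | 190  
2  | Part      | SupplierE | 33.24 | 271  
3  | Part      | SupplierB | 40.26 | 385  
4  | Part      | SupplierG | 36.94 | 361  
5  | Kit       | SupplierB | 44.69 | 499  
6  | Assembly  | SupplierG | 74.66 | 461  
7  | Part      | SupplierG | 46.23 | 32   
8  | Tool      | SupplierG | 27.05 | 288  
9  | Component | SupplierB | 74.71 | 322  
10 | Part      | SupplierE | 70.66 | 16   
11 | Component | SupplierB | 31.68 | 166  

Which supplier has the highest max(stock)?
SELECT supplier, MAX(stock) as val
FROM products
GROUP BY supplier
ORDER BY val DESC
LIMIT 1

Result: SupplierB with max(stock) = 499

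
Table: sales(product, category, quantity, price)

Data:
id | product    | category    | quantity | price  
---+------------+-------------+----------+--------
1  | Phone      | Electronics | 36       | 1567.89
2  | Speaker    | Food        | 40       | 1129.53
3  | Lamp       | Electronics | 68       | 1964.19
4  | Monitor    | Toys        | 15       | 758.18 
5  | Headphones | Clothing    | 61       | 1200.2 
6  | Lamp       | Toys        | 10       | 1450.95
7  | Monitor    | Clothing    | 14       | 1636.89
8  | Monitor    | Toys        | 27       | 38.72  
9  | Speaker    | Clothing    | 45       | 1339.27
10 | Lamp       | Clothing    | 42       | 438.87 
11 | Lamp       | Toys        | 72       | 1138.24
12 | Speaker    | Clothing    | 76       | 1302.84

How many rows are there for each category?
SELECT category, COUNT(*) as count
FROM sales
GROUP BY category

Result:
  Clothing: 5
  Electronics: 2
  Food: 1
  Toys: 4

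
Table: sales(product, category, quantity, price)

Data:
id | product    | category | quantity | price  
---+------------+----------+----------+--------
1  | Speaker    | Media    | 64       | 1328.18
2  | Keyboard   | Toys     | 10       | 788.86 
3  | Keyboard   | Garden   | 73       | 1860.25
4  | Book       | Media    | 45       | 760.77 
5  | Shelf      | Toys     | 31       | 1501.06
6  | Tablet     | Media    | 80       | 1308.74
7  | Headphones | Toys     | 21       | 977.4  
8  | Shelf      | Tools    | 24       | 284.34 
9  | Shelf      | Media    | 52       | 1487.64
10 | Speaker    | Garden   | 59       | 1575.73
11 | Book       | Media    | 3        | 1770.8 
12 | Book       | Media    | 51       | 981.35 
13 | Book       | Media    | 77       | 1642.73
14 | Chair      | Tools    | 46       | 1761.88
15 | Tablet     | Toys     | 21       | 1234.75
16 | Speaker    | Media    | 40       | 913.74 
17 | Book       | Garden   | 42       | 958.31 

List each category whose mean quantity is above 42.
SELECT category, AVG(quantity)
FROM sales
GROUP BY category
HAVING AVG(quantity) > 42

Result:
  Garden: avg=58.00
  Media: avg=51.50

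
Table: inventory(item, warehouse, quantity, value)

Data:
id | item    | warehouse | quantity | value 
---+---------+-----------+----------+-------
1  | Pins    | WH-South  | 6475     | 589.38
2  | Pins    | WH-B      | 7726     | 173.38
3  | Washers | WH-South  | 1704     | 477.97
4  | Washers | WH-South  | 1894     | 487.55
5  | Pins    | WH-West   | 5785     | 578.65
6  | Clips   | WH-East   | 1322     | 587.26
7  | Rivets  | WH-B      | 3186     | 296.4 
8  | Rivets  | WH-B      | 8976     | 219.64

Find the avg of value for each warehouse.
SELECT warehouse, AVG(value) as result
FROM inventory
GROUP BY warehouse

Result:
  WH-B: 229.81
  WH-East: 587.26
  WH-South: 518.30
  WH-West: 578.65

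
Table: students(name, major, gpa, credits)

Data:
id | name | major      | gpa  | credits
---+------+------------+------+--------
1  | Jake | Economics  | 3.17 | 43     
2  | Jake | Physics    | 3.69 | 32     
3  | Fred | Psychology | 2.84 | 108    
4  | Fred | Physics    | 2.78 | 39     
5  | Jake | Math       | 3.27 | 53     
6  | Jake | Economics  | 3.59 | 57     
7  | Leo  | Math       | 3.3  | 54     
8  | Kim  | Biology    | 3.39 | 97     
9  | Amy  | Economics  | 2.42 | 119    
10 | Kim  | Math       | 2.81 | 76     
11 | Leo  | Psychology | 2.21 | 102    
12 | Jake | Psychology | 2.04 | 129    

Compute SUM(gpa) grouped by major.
SELECT major, SUM(gpa) as result
FROM students
GROUP BY major

Result:
  Biology: 3.39
  Economics: 9.18
  Math: 9.38
  Physics: 6.47
  Psychology: 7.09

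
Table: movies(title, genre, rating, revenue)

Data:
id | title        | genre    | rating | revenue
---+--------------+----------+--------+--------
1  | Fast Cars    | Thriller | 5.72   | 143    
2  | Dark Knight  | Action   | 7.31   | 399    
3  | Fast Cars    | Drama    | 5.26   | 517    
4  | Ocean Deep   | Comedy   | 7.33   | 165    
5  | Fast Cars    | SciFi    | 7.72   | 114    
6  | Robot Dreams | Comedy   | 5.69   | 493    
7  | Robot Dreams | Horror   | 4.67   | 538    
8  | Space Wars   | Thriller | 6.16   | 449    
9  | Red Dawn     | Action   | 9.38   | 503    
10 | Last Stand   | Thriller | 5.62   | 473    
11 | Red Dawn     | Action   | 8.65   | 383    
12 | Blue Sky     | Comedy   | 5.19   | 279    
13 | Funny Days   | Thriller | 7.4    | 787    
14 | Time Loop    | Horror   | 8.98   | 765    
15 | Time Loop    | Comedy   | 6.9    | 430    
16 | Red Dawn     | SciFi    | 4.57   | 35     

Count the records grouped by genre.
SELECT genre, COUNT(*) as count
FROM movies
GROUP BY genre

Result:
  Action: 3
  Comedy: 4
  Drama: 1
  Horror: 2
  SciFi: 2
  Thriller: 4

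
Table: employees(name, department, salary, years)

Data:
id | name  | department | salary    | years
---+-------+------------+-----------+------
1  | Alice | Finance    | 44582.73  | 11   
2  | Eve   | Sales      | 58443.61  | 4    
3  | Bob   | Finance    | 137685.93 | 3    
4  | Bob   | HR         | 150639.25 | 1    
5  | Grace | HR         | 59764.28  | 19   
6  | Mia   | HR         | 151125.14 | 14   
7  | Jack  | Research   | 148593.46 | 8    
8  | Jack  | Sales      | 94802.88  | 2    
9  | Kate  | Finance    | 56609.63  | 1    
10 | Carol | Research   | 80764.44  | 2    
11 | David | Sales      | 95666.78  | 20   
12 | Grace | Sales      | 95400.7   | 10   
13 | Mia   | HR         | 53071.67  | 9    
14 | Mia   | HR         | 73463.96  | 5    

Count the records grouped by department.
SELECT department, COUNT(*) as count
FROM employees
GROUP BY department

Result:
  Finance: 3
  HR: 5
  Research: 2
  Sales: 4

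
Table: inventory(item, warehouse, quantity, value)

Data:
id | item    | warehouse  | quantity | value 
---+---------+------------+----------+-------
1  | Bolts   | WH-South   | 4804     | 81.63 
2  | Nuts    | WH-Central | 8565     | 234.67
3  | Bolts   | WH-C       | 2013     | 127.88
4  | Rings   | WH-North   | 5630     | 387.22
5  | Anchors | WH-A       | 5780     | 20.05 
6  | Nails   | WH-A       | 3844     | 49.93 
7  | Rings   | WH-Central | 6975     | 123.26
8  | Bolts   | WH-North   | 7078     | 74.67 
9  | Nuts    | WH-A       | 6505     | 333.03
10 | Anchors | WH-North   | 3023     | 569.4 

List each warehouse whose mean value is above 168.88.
SELECT warehouse, AVG(value)
FROM inventory
GROUP BY warehouse
HAVING AVG(value) > 168.88

Result:
  WH-Central: avg=178.97
  WH-North: avg=343.76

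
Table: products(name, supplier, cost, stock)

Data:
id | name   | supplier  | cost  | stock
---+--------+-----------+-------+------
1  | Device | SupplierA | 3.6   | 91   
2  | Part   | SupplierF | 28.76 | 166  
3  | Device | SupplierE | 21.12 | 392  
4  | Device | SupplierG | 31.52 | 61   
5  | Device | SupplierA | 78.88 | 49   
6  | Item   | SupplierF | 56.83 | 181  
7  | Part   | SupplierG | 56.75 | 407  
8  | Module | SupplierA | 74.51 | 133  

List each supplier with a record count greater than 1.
SELECT supplier, COUNT(*) as cnt
FROM products
GROUP BY supplier
HAVING COUNT(*) > 1

Result:
  SupplierA: 3
  SupplierF: 2
  SupplierG: 2

Note: HAVING filters groups after aggregation, WHERE filters rows before.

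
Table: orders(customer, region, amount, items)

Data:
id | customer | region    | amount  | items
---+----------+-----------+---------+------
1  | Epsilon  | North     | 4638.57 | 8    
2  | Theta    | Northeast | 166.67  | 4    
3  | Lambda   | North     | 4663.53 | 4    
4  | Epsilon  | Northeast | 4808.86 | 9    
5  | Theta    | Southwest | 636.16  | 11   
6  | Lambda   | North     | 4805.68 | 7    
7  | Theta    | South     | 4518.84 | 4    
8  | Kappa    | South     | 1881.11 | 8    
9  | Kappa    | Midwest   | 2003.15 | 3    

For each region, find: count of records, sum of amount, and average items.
SELECT region,
       COUNT(*) as cnt,
       SUM(amount) as total_amount,
       AVG(items) as avg_items
FROM orders
GROUP BY region

Result:
  Midwest: 1 records, 2003.15 total amount, 3.00 avg items
  North: 3 records, 14107.78 total amount, 6.33 avg items
  Northeast: 2 records, 4975.53 total amount, 6.50 avg items
  South: 2 records, 6399.95 total amount, 6.00 avg items
  Southwest: 1 records, 636.16 total amount, 11.00 avg items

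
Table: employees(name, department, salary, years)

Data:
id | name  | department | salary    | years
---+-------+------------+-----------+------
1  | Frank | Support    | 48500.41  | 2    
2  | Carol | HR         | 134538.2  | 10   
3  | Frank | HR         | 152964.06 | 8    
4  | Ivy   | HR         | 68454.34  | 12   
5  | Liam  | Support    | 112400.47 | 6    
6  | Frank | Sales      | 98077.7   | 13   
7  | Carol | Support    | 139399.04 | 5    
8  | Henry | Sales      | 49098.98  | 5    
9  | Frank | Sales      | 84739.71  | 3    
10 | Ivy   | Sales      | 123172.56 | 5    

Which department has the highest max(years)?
SELECT department, MAX(years) as val
FROM employees
GROUP BY department
ORDER BY val DESC
LIMIT 1

Result: Sales with max(years) = 13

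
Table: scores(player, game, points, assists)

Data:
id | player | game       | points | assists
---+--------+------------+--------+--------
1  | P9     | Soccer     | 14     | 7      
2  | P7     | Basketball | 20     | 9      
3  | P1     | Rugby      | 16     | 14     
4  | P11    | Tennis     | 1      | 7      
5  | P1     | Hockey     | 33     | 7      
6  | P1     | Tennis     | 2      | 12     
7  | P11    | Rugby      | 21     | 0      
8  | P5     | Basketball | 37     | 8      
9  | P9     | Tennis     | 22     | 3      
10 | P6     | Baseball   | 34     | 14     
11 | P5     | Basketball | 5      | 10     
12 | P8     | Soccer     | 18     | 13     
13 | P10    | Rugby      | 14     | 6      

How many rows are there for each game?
SELECT game, COUNT(*) as count
FROM scores
GROUP BY game

Result:
  Baseball: 1
  Basketball: 3
  Hockey: 1
  Rugby: 3
  Soccer: 2
  Tennis: 3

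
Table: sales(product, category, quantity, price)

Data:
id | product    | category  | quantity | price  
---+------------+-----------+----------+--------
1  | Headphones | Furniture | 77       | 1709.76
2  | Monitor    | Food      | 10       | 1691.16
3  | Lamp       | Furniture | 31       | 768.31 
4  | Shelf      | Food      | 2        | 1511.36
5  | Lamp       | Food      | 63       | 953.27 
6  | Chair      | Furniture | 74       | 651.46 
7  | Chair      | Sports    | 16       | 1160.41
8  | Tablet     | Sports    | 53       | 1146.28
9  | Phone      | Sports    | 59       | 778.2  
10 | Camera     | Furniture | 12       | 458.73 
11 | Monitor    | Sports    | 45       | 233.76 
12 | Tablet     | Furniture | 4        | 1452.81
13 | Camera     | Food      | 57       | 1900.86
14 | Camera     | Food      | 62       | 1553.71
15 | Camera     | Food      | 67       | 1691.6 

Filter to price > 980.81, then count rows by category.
SELECT category, COUNT(*)
FROM sales
WHERE price > 980.81
GROUP BY category

Note: WHERE filters rows before grouping.

Result:
  Food: 5
  Furniture: 2
  Sports: 2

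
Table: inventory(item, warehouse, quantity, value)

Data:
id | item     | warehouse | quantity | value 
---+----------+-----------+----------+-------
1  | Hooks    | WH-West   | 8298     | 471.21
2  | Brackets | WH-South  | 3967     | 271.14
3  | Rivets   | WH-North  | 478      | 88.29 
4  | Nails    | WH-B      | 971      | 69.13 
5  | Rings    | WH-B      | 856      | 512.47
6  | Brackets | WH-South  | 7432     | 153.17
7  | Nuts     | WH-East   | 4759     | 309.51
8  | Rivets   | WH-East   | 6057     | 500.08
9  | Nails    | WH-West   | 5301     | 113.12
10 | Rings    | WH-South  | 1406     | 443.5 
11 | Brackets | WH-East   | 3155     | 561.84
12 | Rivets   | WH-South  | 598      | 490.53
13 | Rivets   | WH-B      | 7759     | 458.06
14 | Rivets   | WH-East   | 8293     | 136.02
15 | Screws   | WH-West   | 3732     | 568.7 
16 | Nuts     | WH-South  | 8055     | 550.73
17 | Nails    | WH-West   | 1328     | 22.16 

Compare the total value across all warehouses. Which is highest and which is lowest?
SELECT warehouse, SUM(value)
FROM inventory
GROUP BY warehouse
ORDER BY SUM(value)

All groups:
  WH-North: 88.29
  WH-B: 1039.66
  WH-West: 1175.19
  WH-East: 1507.45
  WH-South: 1909.07

Highest: WH-South (1909.07)
Lowest: WH-North (88.29)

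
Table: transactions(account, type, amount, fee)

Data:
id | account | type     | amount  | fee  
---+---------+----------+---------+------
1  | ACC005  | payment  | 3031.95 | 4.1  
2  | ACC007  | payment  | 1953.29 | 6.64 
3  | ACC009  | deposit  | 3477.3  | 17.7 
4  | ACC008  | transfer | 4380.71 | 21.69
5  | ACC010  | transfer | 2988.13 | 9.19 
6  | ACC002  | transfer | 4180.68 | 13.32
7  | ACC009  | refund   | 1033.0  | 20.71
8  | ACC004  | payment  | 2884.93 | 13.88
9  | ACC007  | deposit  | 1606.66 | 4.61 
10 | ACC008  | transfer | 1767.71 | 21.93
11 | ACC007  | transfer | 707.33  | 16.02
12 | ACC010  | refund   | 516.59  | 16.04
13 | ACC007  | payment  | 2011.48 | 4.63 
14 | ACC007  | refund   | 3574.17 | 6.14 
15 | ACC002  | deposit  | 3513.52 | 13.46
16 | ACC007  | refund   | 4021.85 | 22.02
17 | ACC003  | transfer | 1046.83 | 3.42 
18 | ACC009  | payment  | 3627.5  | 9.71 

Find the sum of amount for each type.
SELECT type, SUM(amount) as result
FROM transactions
GROUP BY type

Result:
  deposit: 8597.48
  payment: 13509.15
  refund: 9145.61
  transfer: 15071.39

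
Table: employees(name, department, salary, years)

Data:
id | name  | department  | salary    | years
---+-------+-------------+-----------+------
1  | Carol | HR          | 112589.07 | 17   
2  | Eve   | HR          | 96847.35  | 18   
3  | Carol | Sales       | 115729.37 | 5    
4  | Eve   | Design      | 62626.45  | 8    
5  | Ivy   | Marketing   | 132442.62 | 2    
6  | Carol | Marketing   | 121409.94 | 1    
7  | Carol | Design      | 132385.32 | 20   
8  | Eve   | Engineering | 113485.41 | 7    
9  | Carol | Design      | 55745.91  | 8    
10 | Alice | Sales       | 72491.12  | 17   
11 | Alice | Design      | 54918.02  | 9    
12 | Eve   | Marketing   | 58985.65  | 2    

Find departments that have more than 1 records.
SELECT department, COUNT(*) as cnt
FROM employees
GROUP BY department
HAVING COUNT(*) > 1

Result:
  Design: 4
  HR: 2
  Marketing: 3
  Sales: 2

Note: HAVING filters groups after aggregation, WHERE filters rows before.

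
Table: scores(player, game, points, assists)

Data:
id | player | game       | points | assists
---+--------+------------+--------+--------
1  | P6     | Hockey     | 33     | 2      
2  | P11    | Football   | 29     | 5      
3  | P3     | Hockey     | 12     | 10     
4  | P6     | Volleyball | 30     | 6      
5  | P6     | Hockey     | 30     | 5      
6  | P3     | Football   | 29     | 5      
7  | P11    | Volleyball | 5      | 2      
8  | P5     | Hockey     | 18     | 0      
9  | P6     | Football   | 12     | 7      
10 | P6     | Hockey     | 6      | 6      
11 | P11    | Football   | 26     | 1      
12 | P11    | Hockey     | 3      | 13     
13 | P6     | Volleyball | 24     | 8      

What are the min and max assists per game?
SELECT game, MIN(assists), MAX(assists)
FROM scores
GROUP BY game

Result:
  Football: min=1, max=7
  Hockey: min=0, max=13
  Volleyball: min=2, max=8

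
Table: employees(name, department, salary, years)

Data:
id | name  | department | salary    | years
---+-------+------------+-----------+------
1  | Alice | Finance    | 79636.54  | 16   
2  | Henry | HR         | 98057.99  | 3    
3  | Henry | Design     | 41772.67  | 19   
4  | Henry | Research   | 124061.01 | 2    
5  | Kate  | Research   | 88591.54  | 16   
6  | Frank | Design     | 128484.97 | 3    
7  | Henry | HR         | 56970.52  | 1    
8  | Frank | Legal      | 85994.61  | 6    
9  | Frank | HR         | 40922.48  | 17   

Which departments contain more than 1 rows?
SELECT department, COUNT(*) as cnt
FROM employees
GROUP BY department
HAVING COUNT(*) > 1

Result:
  Design: 2
  HR: 3
  Research: 2

Note: HAVING filters groups after aggregation, WHERE filters rows before.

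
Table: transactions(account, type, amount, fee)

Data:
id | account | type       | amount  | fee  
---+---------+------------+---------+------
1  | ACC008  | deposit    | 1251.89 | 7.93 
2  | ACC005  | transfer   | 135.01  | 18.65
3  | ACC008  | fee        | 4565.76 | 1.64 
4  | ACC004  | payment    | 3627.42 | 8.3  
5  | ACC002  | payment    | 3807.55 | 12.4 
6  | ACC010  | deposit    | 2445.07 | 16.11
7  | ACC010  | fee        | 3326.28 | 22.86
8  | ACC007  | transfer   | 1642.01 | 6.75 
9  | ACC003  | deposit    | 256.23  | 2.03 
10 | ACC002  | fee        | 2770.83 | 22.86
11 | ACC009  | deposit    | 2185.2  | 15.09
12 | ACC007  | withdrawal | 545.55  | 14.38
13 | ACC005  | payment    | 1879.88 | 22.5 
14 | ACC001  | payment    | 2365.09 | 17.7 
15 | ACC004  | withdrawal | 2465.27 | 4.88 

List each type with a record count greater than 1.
SELECT type, COUNT(*) as cnt
FROM transactions
GROUP BY type
HAVING COUNT(*) > 1

Result:
  deposit: 4
  fee: 3
  payment: 4
  transfer: 2
  withdrawal: 2

Note: HAVING filters groups after aggregation, WHERE filters rows before.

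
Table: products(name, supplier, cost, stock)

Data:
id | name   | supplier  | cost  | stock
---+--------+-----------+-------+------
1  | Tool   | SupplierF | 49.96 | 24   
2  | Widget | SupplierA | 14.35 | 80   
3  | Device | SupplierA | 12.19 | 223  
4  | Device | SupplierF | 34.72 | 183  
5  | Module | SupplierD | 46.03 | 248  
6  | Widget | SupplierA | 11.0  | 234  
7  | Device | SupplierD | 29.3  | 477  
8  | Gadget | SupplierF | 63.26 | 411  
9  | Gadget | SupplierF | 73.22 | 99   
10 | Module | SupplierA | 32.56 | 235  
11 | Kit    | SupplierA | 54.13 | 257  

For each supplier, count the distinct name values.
SELECT supplier, COUNT(DISTINCT name)
FROM products
GROUP BY supplier

Result:
  SupplierA: 4 distinct
  SupplierD: 2 distinct
  SupplierF: 3 distinct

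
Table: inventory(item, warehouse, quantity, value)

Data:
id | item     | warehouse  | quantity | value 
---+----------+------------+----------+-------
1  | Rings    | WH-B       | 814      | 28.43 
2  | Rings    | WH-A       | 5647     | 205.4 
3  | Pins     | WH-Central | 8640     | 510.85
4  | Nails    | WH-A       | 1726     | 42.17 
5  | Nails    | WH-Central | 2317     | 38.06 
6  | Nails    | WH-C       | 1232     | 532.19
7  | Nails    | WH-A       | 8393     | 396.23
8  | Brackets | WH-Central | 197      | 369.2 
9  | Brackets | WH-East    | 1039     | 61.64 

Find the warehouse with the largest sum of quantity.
SELECT warehouse, SUM(quantity) as val
FROM inventory
GROUP BY warehouse
ORDER BY val DESC
LIMIT 1

Result: WH-A with sum(quantity) = 15766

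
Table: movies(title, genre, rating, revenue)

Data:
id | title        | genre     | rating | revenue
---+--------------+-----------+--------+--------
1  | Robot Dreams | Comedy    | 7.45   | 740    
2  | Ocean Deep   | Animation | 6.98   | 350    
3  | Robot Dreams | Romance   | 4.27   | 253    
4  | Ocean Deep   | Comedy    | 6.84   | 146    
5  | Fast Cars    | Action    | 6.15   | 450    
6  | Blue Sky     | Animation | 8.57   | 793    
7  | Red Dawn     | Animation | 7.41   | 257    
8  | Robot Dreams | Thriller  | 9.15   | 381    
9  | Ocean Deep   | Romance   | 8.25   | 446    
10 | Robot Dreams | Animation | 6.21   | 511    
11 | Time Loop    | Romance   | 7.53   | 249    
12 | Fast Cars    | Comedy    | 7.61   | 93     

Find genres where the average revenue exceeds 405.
SELECT genre, AVG(revenue)
FROM movies
GROUP BY genre
HAVING AVG(revenue) > 405

Result:
  Action: avg=450.00
  Animation: avg=477.75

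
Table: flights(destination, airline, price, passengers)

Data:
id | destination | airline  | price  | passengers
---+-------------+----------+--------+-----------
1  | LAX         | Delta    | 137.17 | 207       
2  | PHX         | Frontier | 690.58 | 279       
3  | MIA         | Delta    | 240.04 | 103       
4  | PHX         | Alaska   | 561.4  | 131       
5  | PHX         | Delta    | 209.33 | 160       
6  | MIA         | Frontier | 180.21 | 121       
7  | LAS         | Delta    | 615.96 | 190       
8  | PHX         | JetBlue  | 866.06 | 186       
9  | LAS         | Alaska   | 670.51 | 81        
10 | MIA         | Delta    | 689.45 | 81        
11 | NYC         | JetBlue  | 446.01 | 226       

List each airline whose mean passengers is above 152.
SELECT airline, AVG(passengers)
FROM flights
GROUP BY airline
HAVING AVG(passengers) > 152

Result:
  Frontier: avg=200.00
  JetBlue: avg=206.00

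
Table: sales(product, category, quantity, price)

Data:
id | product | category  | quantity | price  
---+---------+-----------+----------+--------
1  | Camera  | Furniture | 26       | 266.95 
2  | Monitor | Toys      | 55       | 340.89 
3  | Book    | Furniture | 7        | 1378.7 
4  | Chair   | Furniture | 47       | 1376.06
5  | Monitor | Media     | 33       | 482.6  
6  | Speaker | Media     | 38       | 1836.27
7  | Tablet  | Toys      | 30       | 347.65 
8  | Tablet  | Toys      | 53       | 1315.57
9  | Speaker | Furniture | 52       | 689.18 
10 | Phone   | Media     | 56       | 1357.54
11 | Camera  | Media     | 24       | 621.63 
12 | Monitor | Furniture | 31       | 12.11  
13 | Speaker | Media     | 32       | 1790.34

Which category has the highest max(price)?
SELECT category, MAX(price) as val
FROM sales
GROUP BY category
ORDER BY val DESC
LIMIT 1

Result: Media with max(price) = 1836.27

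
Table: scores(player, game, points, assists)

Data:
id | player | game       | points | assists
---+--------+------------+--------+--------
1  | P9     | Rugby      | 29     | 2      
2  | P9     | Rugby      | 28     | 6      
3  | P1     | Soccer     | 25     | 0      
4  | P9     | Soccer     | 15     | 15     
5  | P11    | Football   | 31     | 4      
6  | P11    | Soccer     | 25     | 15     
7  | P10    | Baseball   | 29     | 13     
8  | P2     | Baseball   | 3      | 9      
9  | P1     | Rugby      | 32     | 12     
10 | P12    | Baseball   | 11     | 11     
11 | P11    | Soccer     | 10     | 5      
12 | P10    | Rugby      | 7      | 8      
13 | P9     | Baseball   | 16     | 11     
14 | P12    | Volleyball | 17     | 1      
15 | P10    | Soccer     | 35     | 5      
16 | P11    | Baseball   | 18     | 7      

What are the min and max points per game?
SELECT game, MIN(points), MAX(points)
FROM scores
GROUP BY game

Result:
  Baseball: min=3, max=29
  Football: min=31, max=31
  Rugby: min=7, max=32
  Soccer: min=10, max=35
  Volleyball: min=17, max=17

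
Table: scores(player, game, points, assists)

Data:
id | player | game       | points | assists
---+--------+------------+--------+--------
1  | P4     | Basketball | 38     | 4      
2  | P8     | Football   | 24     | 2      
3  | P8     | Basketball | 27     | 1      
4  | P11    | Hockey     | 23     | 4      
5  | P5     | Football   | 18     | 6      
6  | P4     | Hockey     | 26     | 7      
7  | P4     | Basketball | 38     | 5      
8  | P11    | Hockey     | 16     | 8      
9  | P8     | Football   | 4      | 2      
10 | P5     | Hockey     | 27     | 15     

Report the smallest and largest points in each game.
SELECT game, MIN(points), MAX(points)
FROM scores
GROUP BY game

Result:
  Basketball: min=27, max=38
  Football: min=4, max=24
  Hockey: min=16, max=27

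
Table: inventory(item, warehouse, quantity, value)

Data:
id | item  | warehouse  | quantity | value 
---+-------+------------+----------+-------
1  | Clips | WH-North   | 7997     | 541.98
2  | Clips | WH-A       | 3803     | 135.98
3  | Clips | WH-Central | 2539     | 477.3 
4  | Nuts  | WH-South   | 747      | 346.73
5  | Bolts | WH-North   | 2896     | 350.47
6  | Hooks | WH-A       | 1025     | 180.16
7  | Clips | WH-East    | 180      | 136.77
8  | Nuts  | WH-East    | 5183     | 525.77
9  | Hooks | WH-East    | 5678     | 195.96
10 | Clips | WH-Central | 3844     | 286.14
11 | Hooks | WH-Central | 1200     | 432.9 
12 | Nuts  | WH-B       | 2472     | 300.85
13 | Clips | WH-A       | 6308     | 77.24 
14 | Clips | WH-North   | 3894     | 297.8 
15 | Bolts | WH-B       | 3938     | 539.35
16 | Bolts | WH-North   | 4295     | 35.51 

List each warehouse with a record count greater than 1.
SELECT warehouse, COUNT(*) as cnt
FROM inventory
GROUP BY warehouse
HAVING COUNT(*) > 1

Result:
  WH-A: 3
  WH-B: 2
  WH-Central: 3
  WH-East: 3
  WH-North: 4

Note: HAVING filters groups after aggregation, WHERE filters rows before.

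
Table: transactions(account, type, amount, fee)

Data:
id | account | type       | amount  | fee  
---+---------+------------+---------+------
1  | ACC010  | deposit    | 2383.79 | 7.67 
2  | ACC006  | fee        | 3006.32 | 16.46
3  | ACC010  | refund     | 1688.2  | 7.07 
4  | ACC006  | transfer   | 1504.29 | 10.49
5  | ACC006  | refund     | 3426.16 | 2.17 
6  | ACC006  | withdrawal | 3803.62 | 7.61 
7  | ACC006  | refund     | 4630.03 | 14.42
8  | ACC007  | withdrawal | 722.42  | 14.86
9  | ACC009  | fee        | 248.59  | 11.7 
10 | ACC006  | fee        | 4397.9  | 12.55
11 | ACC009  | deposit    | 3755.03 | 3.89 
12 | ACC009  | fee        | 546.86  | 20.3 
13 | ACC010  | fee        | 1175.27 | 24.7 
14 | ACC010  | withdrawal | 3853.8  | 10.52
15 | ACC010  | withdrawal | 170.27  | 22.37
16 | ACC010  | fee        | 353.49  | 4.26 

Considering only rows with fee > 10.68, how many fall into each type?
SELECT type, COUNT(*)
FROM transactions
WHERE fee > 10.68
GROUP BY type

Note: WHERE filters rows before grouping.

Result:
  fee: 5
  refund: 1
  withdrawal: 2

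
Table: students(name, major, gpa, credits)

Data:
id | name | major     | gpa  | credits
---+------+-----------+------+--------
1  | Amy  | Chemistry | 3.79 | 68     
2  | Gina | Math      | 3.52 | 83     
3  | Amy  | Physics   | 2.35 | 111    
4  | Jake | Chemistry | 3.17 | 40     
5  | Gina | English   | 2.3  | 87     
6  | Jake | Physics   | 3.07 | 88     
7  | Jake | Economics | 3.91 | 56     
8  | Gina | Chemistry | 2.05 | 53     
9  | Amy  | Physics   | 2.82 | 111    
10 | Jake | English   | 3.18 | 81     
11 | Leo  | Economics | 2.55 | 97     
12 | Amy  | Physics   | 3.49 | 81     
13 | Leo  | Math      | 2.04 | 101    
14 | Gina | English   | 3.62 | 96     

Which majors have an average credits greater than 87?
SELECT major, AVG(credits)
FROM students
GROUP BY major
HAVING AVG(credits) > 87

Result:
  English: avg=88.00
  Math: avg=92.00
  Physics: avg=97.75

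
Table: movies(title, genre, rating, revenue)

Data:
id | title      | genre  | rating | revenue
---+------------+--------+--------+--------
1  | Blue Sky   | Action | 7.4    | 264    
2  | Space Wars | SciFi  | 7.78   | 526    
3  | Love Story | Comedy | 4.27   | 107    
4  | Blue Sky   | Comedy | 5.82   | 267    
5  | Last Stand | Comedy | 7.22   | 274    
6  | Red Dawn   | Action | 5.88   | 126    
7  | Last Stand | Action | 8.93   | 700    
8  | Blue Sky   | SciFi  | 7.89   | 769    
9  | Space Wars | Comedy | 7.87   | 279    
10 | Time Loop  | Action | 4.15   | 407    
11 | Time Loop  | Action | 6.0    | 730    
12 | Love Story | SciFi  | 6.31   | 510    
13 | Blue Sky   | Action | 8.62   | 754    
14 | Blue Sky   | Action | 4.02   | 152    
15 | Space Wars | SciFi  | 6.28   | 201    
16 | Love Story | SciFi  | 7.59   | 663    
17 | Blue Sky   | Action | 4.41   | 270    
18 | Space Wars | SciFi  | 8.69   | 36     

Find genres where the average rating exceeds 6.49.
SELECT genre, AVG(rating)
FROM movies
GROUP BY genre
HAVING AVG(rating) > 6.49

Result:
  SciFi: avg=7.42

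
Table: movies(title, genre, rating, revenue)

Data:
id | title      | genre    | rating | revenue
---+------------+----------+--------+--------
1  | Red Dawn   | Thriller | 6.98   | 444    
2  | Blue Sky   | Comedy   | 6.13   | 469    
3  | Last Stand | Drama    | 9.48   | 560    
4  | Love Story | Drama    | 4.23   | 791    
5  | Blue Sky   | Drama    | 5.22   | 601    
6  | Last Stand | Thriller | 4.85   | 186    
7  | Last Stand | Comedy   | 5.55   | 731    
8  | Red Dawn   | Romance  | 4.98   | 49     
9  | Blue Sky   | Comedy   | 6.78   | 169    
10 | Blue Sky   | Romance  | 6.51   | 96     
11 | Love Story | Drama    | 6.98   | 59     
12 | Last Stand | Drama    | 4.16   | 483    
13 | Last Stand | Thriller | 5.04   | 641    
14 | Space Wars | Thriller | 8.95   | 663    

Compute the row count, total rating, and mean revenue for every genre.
SELECT genre,
       COUNT(*) as cnt,
       SUM(rating) as total_rating,
       AVG(revenue) as avg_revenue
FROM movies
GROUP BY genre

Result:
  Comedy: 3 records, 18.46 total rating, 456.33 avg revenue
  Drama: 5 records, 30.07 total rating, 498.80 avg revenue
  Romance: 2 records, 11.49 total rating, 72.50 avg revenue
  Thriller: 4 records, 25.82 total rating, 483.50 avg revenue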